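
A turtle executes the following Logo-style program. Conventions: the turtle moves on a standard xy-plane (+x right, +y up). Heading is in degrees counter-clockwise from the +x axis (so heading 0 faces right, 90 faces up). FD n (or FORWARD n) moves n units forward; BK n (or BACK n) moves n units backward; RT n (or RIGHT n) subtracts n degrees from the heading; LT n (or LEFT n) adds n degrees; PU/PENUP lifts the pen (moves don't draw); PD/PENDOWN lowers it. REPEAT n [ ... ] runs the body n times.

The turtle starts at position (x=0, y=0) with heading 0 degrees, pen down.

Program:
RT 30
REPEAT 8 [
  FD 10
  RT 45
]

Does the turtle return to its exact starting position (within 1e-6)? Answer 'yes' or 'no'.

Answer: yes

Derivation:
Executing turtle program step by step:
Start: pos=(0,0), heading=0, pen down
RT 30: heading 0 -> 330
REPEAT 8 [
  -- iteration 1/8 --
  FD 10: (0,0) -> (8.66,-5) [heading=330, draw]
  RT 45: heading 330 -> 285
  -- iteration 2/8 --
  FD 10: (8.66,-5) -> (11.248,-14.659) [heading=285, draw]
  RT 45: heading 285 -> 240
  -- iteration 3/8 --
  FD 10: (11.248,-14.659) -> (6.248,-23.32) [heading=240, draw]
  RT 45: heading 240 -> 195
  -- iteration 4/8 --
  FD 10: (6.248,-23.32) -> (-3.411,-25.908) [heading=195, draw]
  RT 45: heading 195 -> 150
  -- iteration 5/8 --
  FD 10: (-3.411,-25.908) -> (-12.071,-20.908) [heading=150, draw]
  RT 45: heading 150 -> 105
  -- iteration 6/8 --
  FD 10: (-12.071,-20.908) -> (-14.659,-11.248) [heading=105, draw]
  RT 45: heading 105 -> 60
  -- iteration 7/8 --
  FD 10: (-14.659,-11.248) -> (-9.659,-2.588) [heading=60, draw]
  RT 45: heading 60 -> 15
  -- iteration 8/8 --
  FD 10: (-9.659,-2.588) -> (0,0) [heading=15, draw]
  RT 45: heading 15 -> 330
]
Final: pos=(0,0), heading=330, 8 segment(s) drawn

Start position: (0, 0)
Final position: (0, 0)
Distance = 0; < 1e-6 -> CLOSED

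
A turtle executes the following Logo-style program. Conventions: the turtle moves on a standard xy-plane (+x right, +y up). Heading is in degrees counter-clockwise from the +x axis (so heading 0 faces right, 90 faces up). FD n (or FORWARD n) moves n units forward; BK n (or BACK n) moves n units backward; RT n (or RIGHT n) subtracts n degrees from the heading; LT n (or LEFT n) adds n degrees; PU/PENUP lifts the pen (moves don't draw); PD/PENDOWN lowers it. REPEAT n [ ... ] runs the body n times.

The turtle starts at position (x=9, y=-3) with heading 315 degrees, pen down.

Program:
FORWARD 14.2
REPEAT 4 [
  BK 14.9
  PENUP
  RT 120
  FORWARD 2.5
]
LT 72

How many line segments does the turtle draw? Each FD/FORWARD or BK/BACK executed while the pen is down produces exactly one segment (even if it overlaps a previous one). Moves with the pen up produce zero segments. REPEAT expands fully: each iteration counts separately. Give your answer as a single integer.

Executing turtle program step by step:
Start: pos=(9,-3), heading=315, pen down
FD 14.2: (9,-3) -> (19.041,-13.041) [heading=315, draw]
REPEAT 4 [
  -- iteration 1/4 --
  BK 14.9: (19.041,-13.041) -> (8.505,-2.505) [heading=315, draw]
  PU: pen up
  RT 120: heading 315 -> 195
  FD 2.5: (8.505,-2.505) -> (6.09,-3.152) [heading=195, move]
  -- iteration 2/4 --
  BK 14.9: (6.09,-3.152) -> (20.483,0.704) [heading=195, move]
  PU: pen up
  RT 120: heading 195 -> 75
  FD 2.5: (20.483,0.704) -> (21.13,3.119) [heading=75, move]
  -- iteration 3/4 --
  BK 14.9: (21.13,3.119) -> (17.273,-11.273) [heading=75, move]
  PU: pen up
  RT 120: heading 75 -> 315
  FD 2.5: (17.273,-11.273) -> (19.041,-13.041) [heading=315, move]
  -- iteration 4/4 --
  BK 14.9: (19.041,-13.041) -> (8.505,-2.505) [heading=315, move]
  PU: pen up
  RT 120: heading 315 -> 195
  FD 2.5: (8.505,-2.505) -> (6.09,-3.152) [heading=195, move]
]
LT 72: heading 195 -> 267
Final: pos=(6.09,-3.152), heading=267, 2 segment(s) drawn
Segments drawn: 2

Answer: 2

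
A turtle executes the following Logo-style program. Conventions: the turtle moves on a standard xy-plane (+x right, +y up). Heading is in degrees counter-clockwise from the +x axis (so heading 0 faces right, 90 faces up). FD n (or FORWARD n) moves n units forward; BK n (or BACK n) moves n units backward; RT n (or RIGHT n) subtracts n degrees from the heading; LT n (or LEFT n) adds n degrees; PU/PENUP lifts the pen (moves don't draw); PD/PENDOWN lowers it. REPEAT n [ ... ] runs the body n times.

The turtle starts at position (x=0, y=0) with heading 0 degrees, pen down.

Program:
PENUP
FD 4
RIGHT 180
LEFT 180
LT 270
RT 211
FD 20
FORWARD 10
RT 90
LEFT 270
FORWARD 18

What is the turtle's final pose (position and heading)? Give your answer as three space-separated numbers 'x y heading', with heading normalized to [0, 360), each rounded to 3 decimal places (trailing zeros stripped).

Executing turtle program step by step:
Start: pos=(0,0), heading=0, pen down
PU: pen up
FD 4: (0,0) -> (4,0) [heading=0, move]
RT 180: heading 0 -> 180
LT 180: heading 180 -> 0
LT 270: heading 0 -> 270
RT 211: heading 270 -> 59
FD 20: (4,0) -> (14.301,17.143) [heading=59, move]
FD 10: (14.301,17.143) -> (19.451,25.715) [heading=59, move]
RT 90: heading 59 -> 329
LT 270: heading 329 -> 239
FD 18: (19.451,25.715) -> (10.18,10.286) [heading=239, move]
Final: pos=(10.18,10.286), heading=239, 0 segment(s) drawn

Answer: 10.18 10.286 239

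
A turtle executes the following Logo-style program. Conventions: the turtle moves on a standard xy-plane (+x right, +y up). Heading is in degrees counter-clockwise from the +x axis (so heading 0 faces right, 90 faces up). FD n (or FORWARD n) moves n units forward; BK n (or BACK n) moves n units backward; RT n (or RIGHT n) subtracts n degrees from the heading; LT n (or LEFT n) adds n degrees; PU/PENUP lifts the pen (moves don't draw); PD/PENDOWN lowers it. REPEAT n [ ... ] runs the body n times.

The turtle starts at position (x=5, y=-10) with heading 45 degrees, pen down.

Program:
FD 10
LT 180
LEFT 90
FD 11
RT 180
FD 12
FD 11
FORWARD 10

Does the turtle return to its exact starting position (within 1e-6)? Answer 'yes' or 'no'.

Answer: no

Derivation:
Executing turtle program step by step:
Start: pos=(5,-10), heading=45, pen down
FD 10: (5,-10) -> (12.071,-2.929) [heading=45, draw]
LT 180: heading 45 -> 225
LT 90: heading 225 -> 315
FD 11: (12.071,-2.929) -> (19.849,-10.707) [heading=315, draw]
RT 180: heading 315 -> 135
FD 12: (19.849,-10.707) -> (11.364,-2.222) [heading=135, draw]
FD 11: (11.364,-2.222) -> (3.586,5.556) [heading=135, draw]
FD 10: (3.586,5.556) -> (-3.485,12.627) [heading=135, draw]
Final: pos=(-3.485,12.627), heading=135, 5 segment(s) drawn

Start position: (5, -10)
Final position: (-3.485, 12.627)
Distance = 24.166; >= 1e-6 -> NOT closed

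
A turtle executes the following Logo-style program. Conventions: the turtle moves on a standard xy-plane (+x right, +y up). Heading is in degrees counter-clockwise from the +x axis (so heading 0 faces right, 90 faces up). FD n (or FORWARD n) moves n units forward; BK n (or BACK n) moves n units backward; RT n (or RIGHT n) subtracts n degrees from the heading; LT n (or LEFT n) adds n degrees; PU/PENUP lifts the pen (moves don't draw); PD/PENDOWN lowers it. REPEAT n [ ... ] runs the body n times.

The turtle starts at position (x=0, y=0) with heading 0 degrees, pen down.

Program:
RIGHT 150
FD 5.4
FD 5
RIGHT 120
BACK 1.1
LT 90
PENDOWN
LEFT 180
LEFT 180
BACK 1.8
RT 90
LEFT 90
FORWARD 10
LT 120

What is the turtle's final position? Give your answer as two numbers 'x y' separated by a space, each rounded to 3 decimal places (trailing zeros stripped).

Answer: -17.207 -6.3

Derivation:
Executing turtle program step by step:
Start: pos=(0,0), heading=0, pen down
RT 150: heading 0 -> 210
FD 5.4: (0,0) -> (-4.677,-2.7) [heading=210, draw]
FD 5: (-4.677,-2.7) -> (-9.007,-5.2) [heading=210, draw]
RT 120: heading 210 -> 90
BK 1.1: (-9.007,-5.2) -> (-9.007,-6.3) [heading=90, draw]
LT 90: heading 90 -> 180
PD: pen down
LT 180: heading 180 -> 0
LT 180: heading 0 -> 180
BK 1.8: (-9.007,-6.3) -> (-7.207,-6.3) [heading=180, draw]
RT 90: heading 180 -> 90
LT 90: heading 90 -> 180
FD 10: (-7.207,-6.3) -> (-17.207,-6.3) [heading=180, draw]
LT 120: heading 180 -> 300
Final: pos=(-17.207,-6.3), heading=300, 5 segment(s) drawn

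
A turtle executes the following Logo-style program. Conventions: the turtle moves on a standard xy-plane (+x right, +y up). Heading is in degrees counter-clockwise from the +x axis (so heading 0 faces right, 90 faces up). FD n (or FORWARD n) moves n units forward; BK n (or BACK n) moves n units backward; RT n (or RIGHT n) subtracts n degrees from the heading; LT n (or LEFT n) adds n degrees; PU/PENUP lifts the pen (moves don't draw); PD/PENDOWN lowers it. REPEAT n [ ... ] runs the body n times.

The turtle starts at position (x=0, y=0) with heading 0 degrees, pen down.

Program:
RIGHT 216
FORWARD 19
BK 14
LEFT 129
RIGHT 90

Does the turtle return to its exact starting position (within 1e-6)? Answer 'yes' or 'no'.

Answer: no

Derivation:
Executing turtle program step by step:
Start: pos=(0,0), heading=0, pen down
RT 216: heading 0 -> 144
FD 19: (0,0) -> (-15.371,11.168) [heading=144, draw]
BK 14: (-15.371,11.168) -> (-4.045,2.939) [heading=144, draw]
LT 129: heading 144 -> 273
RT 90: heading 273 -> 183
Final: pos=(-4.045,2.939), heading=183, 2 segment(s) drawn

Start position: (0, 0)
Final position: (-4.045, 2.939)
Distance = 5; >= 1e-6 -> NOT closed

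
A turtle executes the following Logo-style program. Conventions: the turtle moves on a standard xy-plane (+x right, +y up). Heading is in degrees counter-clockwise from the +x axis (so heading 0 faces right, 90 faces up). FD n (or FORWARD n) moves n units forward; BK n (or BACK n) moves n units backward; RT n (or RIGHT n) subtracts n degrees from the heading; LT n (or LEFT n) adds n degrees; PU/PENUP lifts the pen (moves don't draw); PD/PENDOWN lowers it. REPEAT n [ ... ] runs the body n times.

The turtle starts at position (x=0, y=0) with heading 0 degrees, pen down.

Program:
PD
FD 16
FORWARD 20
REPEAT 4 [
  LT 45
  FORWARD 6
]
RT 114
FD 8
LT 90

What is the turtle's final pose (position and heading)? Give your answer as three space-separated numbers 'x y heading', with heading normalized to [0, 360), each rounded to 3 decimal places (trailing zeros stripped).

Executing turtle program step by step:
Start: pos=(0,0), heading=0, pen down
PD: pen down
FD 16: (0,0) -> (16,0) [heading=0, draw]
FD 20: (16,0) -> (36,0) [heading=0, draw]
REPEAT 4 [
  -- iteration 1/4 --
  LT 45: heading 0 -> 45
  FD 6: (36,0) -> (40.243,4.243) [heading=45, draw]
  -- iteration 2/4 --
  LT 45: heading 45 -> 90
  FD 6: (40.243,4.243) -> (40.243,10.243) [heading=90, draw]
  -- iteration 3/4 --
  LT 45: heading 90 -> 135
  FD 6: (40.243,10.243) -> (36,14.485) [heading=135, draw]
  -- iteration 4/4 --
  LT 45: heading 135 -> 180
  FD 6: (36,14.485) -> (30,14.485) [heading=180, draw]
]
RT 114: heading 180 -> 66
FD 8: (30,14.485) -> (33.254,21.794) [heading=66, draw]
LT 90: heading 66 -> 156
Final: pos=(33.254,21.794), heading=156, 7 segment(s) drawn

Answer: 33.254 21.794 156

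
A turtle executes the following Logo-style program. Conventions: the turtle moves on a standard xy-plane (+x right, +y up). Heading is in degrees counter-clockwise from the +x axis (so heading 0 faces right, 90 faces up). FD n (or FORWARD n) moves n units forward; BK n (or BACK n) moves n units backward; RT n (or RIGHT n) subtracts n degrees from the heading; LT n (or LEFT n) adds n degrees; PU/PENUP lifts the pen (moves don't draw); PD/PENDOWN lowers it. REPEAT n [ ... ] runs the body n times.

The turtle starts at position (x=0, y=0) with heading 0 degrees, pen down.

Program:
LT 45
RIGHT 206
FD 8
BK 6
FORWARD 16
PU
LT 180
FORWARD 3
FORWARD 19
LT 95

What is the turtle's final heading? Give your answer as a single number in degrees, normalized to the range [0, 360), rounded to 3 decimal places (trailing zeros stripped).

Answer: 114

Derivation:
Executing turtle program step by step:
Start: pos=(0,0), heading=0, pen down
LT 45: heading 0 -> 45
RT 206: heading 45 -> 199
FD 8: (0,0) -> (-7.564,-2.605) [heading=199, draw]
BK 6: (-7.564,-2.605) -> (-1.891,-0.651) [heading=199, draw]
FD 16: (-1.891,-0.651) -> (-17.019,-5.86) [heading=199, draw]
PU: pen up
LT 180: heading 199 -> 19
FD 3: (-17.019,-5.86) -> (-14.183,-4.884) [heading=19, move]
FD 19: (-14.183,-4.884) -> (3.782,1.302) [heading=19, move]
LT 95: heading 19 -> 114
Final: pos=(3.782,1.302), heading=114, 3 segment(s) drawn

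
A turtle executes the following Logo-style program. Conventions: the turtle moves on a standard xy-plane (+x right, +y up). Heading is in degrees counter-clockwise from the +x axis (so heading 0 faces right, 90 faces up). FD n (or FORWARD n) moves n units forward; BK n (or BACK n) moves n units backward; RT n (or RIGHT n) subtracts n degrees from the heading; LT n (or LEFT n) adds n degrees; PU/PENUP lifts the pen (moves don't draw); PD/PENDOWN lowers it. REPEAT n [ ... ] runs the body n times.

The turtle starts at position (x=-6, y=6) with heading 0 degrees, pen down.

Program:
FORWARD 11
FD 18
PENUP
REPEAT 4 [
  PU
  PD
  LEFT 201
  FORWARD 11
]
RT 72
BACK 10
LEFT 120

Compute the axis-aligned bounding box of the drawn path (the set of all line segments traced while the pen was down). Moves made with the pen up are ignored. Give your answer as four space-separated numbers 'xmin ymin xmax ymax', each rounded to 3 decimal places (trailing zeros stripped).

Answer: -6 -0.383 23 10.557

Derivation:
Executing turtle program step by step:
Start: pos=(-6,6), heading=0, pen down
FD 11: (-6,6) -> (5,6) [heading=0, draw]
FD 18: (5,6) -> (23,6) [heading=0, draw]
PU: pen up
REPEAT 4 [
  -- iteration 1/4 --
  PU: pen up
  PD: pen down
  LT 201: heading 0 -> 201
  FD 11: (23,6) -> (12.731,2.058) [heading=201, draw]
  -- iteration 2/4 --
  PU: pen up
  PD: pen down
  LT 201: heading 201 -> 42
  FD 11: (12.731,2.058) -> (20.905,9.418) [heading=42, draw]
  -- iteration 3/4 --
  PU: pen up
  PD: pen down
  LT 201: heading 42 -> 243
  FD 11: (20.905,9.418) -> (15.911,-0.383) [heading=243, draw]
  -- iteration 4/4 --
  PU: pen up
  PD: pen down
  LT 201: heading 243 -> 84
  FD 11: (15.911,-0.383) -> (17.061,10.557) [heading=84, draw]
]
RT 72: heading 84 -> 12
BK 10: (17.061,10.557) -> (7.28,8.478) [heading=12, draw]
LT 120: heading 12 -> 132
Final: pos=(7.28,8.478), heading=132, 7 segment(s) drawn

Segment endpoints: x in {-6, 5, 7.28, 12.731, 15.911, 17.061, 20.905, 23}, y in {-0.383, 2.058, 6, 8.478, 9.418, 10.557}
xmin=-6, ymin=-0.383, xmax=23, ymax=10.557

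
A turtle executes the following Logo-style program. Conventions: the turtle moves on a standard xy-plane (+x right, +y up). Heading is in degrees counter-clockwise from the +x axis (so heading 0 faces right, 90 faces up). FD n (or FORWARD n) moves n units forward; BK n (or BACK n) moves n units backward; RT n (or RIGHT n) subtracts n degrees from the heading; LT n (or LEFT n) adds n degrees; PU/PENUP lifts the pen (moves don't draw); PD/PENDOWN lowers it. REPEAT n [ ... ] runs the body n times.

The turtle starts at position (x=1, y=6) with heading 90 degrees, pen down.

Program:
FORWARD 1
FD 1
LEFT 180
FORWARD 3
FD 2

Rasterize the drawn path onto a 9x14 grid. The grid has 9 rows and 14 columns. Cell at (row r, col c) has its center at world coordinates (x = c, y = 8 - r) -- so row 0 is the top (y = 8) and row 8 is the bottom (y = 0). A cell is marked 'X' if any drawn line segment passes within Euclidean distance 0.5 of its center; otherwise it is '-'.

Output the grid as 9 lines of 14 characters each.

Answer: -X------------
-X------------
-X------------
-X------------
-X------------
-X------------
--------------
--------------
--------------

Derivation:
Segment 0: (1,6) -> (1,7)
Segment 1: (1,7) -> (1,8)
Segment 2: (1,8) -> (1,5)
Segment 3: (1,5) -> (1,3)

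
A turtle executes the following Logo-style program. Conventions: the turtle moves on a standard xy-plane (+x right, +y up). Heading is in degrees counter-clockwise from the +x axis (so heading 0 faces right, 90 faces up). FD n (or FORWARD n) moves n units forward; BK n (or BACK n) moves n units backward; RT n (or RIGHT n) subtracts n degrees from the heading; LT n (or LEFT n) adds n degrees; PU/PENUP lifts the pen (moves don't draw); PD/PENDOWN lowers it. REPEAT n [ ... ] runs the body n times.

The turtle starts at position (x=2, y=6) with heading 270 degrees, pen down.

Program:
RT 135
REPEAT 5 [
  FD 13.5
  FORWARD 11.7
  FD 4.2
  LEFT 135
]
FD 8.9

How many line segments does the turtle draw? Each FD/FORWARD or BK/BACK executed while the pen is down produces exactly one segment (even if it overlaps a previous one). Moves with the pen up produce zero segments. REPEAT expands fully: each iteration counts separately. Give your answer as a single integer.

Answer: 16

Derivation:
Executing turtle program step by step:
Start: pos=(2,6), heading=270, pen down
RT 135: heading 270 -> 135
REPEAT 5 [
  -- iteration 1/5 --
  FD 13.5: (2,6) -> (-7.546,15.546) [heading=135, draw]
  FD 11.7: (-7.546,15.546) -> (-15.819,23.819) [heading=135, draw]
  FD 4.2: (-15.819,23.819) -> (-18.789,26.789) [heading=135, draw]
  LT 135: heading 135 -> 270
  -- iteration 2/5 --
  FD 13.5: (-18.789,26.789) -> (-18.789,13.289) [heading=270, draw]
  FD 11.7: (-18.789,13.289) -> (-18.789,1.589) [heading=270, draw]
  FD 4.2: (-18.789,1.589) -> (-18.789,-2.611) [heading=270, draw]
  LT 135: heading 270 -> 45
  -- iteration 3/5 --
  FD 13.5: (-18.789,-2.611) -> (-9.243,6.935) [heading=45, draw]
  FD 11.7: (-9.243,6.935) -> (-0.97,15.208) [heading=45, draw]
  FD 4.2: (-0.97,15.208) -> (2,18.178) [heading=45, draw]
  LT 135: heading 45 -> 180
  -- iteration 4/5 --
  FD 13.5: (2,18.178) -> (-11.5,18.178) [heading=180, draw]
  FD 11.7: (-11.5,18.178) -> (-23.2,18.178) [heading=180, draw]
  FD 4.2: (-23.2,18.178) -> (-27.4,18.178) [heading=180, draw]
  LT 135: heading 180 -> 315
  -- iteration 5/5 --
  FD 13.5: (-27.4,18.178) -> (-17.854,8.632) [heading=315, draw]
  FD 11.7: (-17.854,8.632) -> (-9.581,0.359) [heading=315, draw]
  FD 4.2: (-9.581,0.359) -> (-6.611,-2.611) [heading=315, draw]
  LT 135: heading 315 -> 90
]
FD 8.9: (-6.611,-2.611) -> (-6.611,6.289) [heading=90, draw]
Final: pos=(-6.611,6.289), heading=90, 16 segment(s) drawn
Segments drawn: 16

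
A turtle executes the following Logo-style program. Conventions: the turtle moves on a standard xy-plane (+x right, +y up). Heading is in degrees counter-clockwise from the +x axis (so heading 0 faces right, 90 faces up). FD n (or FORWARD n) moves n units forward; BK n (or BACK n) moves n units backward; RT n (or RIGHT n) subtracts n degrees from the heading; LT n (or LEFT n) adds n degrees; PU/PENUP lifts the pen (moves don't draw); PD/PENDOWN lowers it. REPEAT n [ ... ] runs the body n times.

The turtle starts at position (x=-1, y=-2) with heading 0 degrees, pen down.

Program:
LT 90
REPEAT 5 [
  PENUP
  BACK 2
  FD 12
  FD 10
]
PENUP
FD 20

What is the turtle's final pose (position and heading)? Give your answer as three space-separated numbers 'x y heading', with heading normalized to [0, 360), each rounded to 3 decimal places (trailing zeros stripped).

Answer: -1 118 90

Derivation:
Executing turtle program step by step:
Start: pos=(-1,-2), heading=0, pen down
LT 90: heading 0 -> 90
REPEAT 5 [
  -- iteration 1/5 --
  PU: pen up
  BK 2: (-1,-2) -> (-1,-4) [heading=90, move]
  FD 12: (-1,-4) -> (-1,8) [heading=90, move]
  FD 10: (-1,8) -> (-1,18) [heading=90, move]
  -- iteration 2/5 --
  PU: pen up
  BK 2: (-1,18) -> (-1,16) [heading=90, move]
  FD 12: (-1,16) -> (-1,28) [heading=90, move]
  FD 10: (-1,28) -> (-1,38) [heading=90, move]
  -- iteration 3/5 --
  PU: pen up
  BK 2: (-1,38) -> (-1,36) [heading=90, move]
  FD 12: (-1,36) -> (-1,48) [heading=90, move]
  FD 10: (-1,48) -> (-1,58) [heading=90, move]
  -- iteration 4/5 --
  PU: pen up
  BK 2: (-1,58) -> (-1,56) [heading=90, move]
  FD 12: (-1,56) -> (-1,68) [heading=90, move]
  FD 10: (-1,68) -> (-1,78) [heading=90, move]
  -- iteration 5/5 --
  PU: pen up
  BK 2: (-1,78) -> (-1,76) [heading=90, move]
  FD 12: (-1,76) -> (-1,88) [heading=90, move]
  FD 10: (-1,88) -> (-1,98) [heading=90, move]
]
PU: pen up
FD 20: (-1,98) -> (-1,118) [heading=90, move]
Final: pos=(-1,118), heading=90, 0 segment(s) drawn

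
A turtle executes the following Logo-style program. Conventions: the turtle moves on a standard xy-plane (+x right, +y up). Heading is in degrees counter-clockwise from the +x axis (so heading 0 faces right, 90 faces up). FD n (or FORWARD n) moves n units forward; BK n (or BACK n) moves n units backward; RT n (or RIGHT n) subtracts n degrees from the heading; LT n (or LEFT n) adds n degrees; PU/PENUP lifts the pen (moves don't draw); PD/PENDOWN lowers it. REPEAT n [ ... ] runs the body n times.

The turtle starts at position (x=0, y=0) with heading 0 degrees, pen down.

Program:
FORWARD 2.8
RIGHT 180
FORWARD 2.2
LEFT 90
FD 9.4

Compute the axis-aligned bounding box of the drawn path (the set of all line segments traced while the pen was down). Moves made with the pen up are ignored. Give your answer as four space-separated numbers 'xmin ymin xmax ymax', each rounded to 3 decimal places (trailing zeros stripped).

Executing turtle program step by step:
Start: pos=(0,0), heading=0, pen down
FD 2.8: (0,0) -> (2.8,0) [heading=0, draw]
RT 180: heading 0 -> 180
FD 2.2: (2.8,0) -> (0.6,0) [heading=180, draw]
LT 90: heading 180 -> 270
FD 9.4: (0.6,0) -> (0.6,-9.4) [heading=270, draw]
Final: pos=(0.6,-9.4), heading=270, 3 segment(s) drawn

Segment endpoints: x in {0, 0.6, 0.6, 2.8}, y in {-9.4, 0, 0}
xmin=0, ymin=-9.4, xmax=2.8, ymax=0

Answer: 0 -9.4 2.8 0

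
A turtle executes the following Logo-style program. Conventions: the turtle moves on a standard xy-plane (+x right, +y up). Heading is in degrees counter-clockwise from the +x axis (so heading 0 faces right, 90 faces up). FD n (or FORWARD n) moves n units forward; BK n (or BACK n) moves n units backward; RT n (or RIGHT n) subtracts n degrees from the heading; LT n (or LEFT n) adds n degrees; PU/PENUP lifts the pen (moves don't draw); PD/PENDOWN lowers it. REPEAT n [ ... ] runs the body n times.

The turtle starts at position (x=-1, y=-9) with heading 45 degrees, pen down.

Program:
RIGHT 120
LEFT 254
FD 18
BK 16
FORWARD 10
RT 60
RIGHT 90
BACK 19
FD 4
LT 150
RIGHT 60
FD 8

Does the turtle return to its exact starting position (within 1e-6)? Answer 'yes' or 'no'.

Executing turtle program step by step:
Start: pos=(-1,-9), heading=45, pen down
RT 120: heading 45 -> 285
LT 254: heading 285 -> 179
FD 18: (-1,-9) -> (-18.997,-8.686) [heading=179, draw]
BK 16: (-18.997,-8.686) -> (-3,-8.965) [heading=179, draw]
FD 10: (-3,-8.965) -> (-12.998,-8.791) [heading=179, draw]
RT 60: heading 179 -> 119
RT 90: heading 119 -> 29
BK 19: (-12.998,-8.791) -> (-29.616,-18.002) [heading=29, draw]
FD 4: (-29.616,-18.002) -> (-26.117,-16.063) [heading=29, draw]
LT 150: heading 29 -> 179
RT 60: heading 179 -> 119
FD 8: (-26.117,-16.063) -> (-29.996,-9.066) [heading=119, draw]
Final: pos=(-29.996,-9.066), heading=119, 6 segment(s) drawn

Start position: (-1, -9)
Final position: (-29.996, -9.066)
Distance = 28.996; >= 1e-6 -> NOT closed

Answer: no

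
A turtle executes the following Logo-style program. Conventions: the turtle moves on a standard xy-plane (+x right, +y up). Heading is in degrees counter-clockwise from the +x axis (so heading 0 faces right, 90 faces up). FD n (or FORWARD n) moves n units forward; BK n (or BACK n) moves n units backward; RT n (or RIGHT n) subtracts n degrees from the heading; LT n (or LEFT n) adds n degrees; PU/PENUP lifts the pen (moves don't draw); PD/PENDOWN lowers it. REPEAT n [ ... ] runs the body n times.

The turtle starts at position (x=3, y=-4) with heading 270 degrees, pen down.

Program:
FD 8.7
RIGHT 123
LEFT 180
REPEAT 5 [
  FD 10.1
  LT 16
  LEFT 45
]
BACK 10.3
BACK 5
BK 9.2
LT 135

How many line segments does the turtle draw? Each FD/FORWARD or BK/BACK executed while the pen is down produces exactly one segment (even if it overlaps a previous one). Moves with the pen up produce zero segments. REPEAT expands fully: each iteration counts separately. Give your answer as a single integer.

Answer: 9

Derivation:
Executing turtle program step by step:
Start: pos=(3,-4), heading=270, pen down
FD 8.7: (3,-4) -> (3,-12.7) [heading=270, draw]
RT 123: heading 270 -> 147
LT 180: heading 147 -> 327
REPEAT 5 [
  -- iteration 1/5 --
  FD 10.1: (3,-12.7) -> (11.471,-18.201) [heading=327, draw]
  LT 16: heading 327 -> 343
  LT 45: heading 343 -> 28
  -- iteration 2/5 --
  FD 10.1: (11.471,-18.201) -> (20.388,-13.459) [heading=28, draw]
  LT 16: heading 28 -> 44
  LT 45: heading 44 -> 89
  -- iteration 3/5 --
  FD 10.1: (20.388,-13.459) -> (20.565,-3.361) [heading=89, draw]
  LT 16: heading 89 -> 105
  LT 45: heading 105 -> 150
  -- iteration 4/5 --
  FD 10.1: (20.565,-3.361) -> (11.818,1.689) [heading=150, draw]
  LT 16: heading 150 -> 166
  LT 45: heading 166 -> 211
  -- iteration 5/5 --
  FD 10.1: (11.818,1.689) -> (3.16,-3.513) [heading=211, draw]
  LT 16: heading 211 -> 227
  LT 45: heading 227 -> 272
]
BK 10.3: (3.16,-3.513) -> (2.801,6.781) [heading=272, draw]
BK 5: (2.801,6.781) -> (2.626,11.778) [heading=272, draw]
BK 9.2: (2.626,11.778) -> (2.305,20.972) [heading=272, draw]
LT 135: heading 272 -> 47
Final: pos=(2.305,20.972), heading=47, 9 segment(s) drawn
Segments drawn: 9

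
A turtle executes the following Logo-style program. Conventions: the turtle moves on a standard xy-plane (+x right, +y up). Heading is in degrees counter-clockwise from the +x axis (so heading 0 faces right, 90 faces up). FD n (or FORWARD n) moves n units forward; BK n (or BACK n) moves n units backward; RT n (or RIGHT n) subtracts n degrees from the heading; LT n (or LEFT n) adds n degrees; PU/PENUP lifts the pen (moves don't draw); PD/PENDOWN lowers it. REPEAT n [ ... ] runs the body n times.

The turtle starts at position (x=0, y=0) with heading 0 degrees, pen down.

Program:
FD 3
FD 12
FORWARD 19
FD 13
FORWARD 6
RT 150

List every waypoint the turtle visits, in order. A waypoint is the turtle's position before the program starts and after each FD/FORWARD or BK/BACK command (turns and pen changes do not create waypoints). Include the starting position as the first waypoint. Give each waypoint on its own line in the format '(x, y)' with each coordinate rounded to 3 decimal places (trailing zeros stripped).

Executing turtle program step by step:
Start: pos=(0,0), heading=0, pen down
FD 3: (0,0) -> (3,0) [heading=0, draw]
FD 12: (3,0) -> (15,0) [heading=0, draw]
FD 19: (15,0) -> (34,0) [heading=0, draw]
FD 13: (34,0) -> (47,0) [heading=0, draw]
FD 6: (47,0) -> (53,0) [heading=0, draw]
RT 150: heading 0 -> 210
Final: pos=(53,0), heading=210, 5 segment(s) drawn
Waypoints (6 total):
(0, 0)
(3, 0)
(15, 0)
(34, 0)
(47, 0)
(53, 0)

Answer: (0, 0)
(3, 0)
(15, 0)
(34, 0)
(47, 0)
(53, 0)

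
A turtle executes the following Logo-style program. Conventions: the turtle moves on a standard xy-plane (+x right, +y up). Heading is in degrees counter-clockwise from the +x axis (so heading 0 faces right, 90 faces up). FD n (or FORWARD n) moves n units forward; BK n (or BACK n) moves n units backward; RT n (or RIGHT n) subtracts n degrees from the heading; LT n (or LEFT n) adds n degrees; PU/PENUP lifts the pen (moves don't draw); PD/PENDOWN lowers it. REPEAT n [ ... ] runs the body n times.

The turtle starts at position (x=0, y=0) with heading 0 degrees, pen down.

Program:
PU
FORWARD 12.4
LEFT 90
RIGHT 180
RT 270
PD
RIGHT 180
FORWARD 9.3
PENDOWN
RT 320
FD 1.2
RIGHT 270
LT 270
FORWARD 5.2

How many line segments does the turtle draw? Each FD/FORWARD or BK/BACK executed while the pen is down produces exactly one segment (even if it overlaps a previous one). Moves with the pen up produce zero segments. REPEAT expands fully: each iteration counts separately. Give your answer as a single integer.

Executing turtle program step by step:
Start: pos=(0,0), heading=0, pen down
PU: pen up
FD 12.4: (0,0) -> (12.4,0) [heading=0, move]
LT 90: heading 0 -> 90
RT 180: heading 90 -> 270
RT 270: heading 270 -> 0
PD: pen down
RT 180: heading 0 -> 180
FD 9.3: (12.4,0) -> (3.1,0) [heading=180, draw]
PD: pen down
RT 320: heading 180 -> 220
FD 1.2: (3.1,0) -> (2.181,-0.771) [heading=220, draw]
RT 270: heading 220 -> 310
LT 270: heading 310 -> 220
FD 5.2: (2.181,-0.771) -> (-1.803,-4.114) [heading=220, draw]
Final: pos=(-1.803,-4.114), heading=220, 3 segment(s) drawn
Segments drawn: 3

Answer: 3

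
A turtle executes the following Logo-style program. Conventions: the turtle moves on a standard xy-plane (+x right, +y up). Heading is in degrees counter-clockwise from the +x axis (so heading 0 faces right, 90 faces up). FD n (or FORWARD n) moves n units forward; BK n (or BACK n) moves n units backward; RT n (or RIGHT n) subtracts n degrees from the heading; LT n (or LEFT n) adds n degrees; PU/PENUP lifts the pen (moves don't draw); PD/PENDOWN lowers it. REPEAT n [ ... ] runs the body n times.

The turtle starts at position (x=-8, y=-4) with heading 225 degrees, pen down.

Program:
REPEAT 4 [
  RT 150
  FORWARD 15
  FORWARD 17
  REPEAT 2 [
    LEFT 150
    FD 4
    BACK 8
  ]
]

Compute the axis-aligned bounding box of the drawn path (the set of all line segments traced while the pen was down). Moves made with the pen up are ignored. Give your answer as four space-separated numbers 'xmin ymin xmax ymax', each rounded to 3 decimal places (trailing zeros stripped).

Answer: -31.108 -4 14.221 30.773

Derivation:
Executing turtle program step by step:
Start: pos=(-8,-4), heading=225, pen down
REPEAT 4 [
  -- iteration 1/4 --
  RT 150: heading 225 -> 75
  FD 15: (-8,-4) -> (-4.118,10.489) [heading=75, draw]
  FD 17: (-4.118,10.489) -> (0.282,26.91) [heading=75, draw]
  REPEAT 2 [
    -- iteration 1/2 --
    LT 150: heading 75 -> 225
    FD 4: (0.282,26.91) -> (-2.546,24.081) [heading=225, draw]
    BK 8: (-2.546,24.081) -> (3.111,29.738) [heading=225, draw]
    -- iteration 2/2 --
    LT 150: heading 225 -> 15
    FD 4: (3.111,29.738) -> (6.974,30.773) [heading=15, draw]
    BK 8: (6.974,30.773) -> (-0.753,28.703) [heading=15, draw]
  ]
  -- iteration 2/4 --
  RT 150: heading 15 -> 225
  FD 15: (-0.753,28.703) -> (-11.36,18.096) [heading=225, draw]
  FD 17: (-11.36,18.096) -> (-23.38,6.075) [heading=225, draw]
  REPEAT 2 [
    -- iteration 1/2 --
    LT 150: heading 225 -> 15
    FD 4: (-23.38,6.075) -> (-19.517,7.111) [heading=15, draw]
    BK 8: (-19.517,7.111) -> (-27.244,5.04) [heading=15, draw]
    -- iteration 2/2 --
    LT 150: heading 15 -> 165
    FD 4: (-27.244,5.04) -> (-31.108,6.075) [heading=165, draw]
    BK 8: (-31.108,6.075) -> (-23.38,4.005) [heading=165, draw]
  ]
  -- iteration 3/4 --
  RT 150: heading 165 -> 15
  FD 15: (-23.38,4.005) -> (-8.892,7.887) [heading=15, draw]
  FD 17: (-8.892,7.887) -> (7.529,12.287) [heading=15, draw]
  REPEAT 2 [
    -- iteration 1/2 --
    LT 150: heading 15 -> 165
    FD 4: (7.529,12.287) -> (3.665,13.322) [heading=165, draw]
    BK 8: (3.665,13.322) -> (11.393,11.252) [heading=165, draw]
    -- iteration 2/2 --
    LT 150: heading 165 -> 315
    FD 4: (11.393,11.252) -> (14.221,8.423) [heading=315, draw]
    BK 8: (14.221,8.423) -> (8.564,14.08) [heading=315, draw]
  ]
  -- iteration 4/4 --
  RT 150: heading 315 -> 165
  FD 15: (8.564,14.08) -> (-5.924,17.962) [heading=165, draw]
  FD 17: (-5.924,17.962) -> (-22.345,22.362) [heading=165, draw]
  REPEAT 2 [
    -- iteration 1/2 --
    LT 150: heading 165 -> 315
    FD 4: (-22.345,22.362) -> (-19.517,19.534) [heading=315, draw]
    BK 8: (-19.517,19.534) -> (-25.174,25.191) [heading=315, draw]
    -- iteration 2/2 --
    LT 150: heading 315 -> 105
    FD 4: (-25.174,25.191) -> (-26.209,29.055) [heading=105, draw]
    BK 8: (-26.209,29.055) -> (-24.138,21.327) [heading=105, draw]
  ]
]
Final: pos=(-24.138,21.327), heading=105, 24 segment(s) drawn

Segment endpoints: x in {-31.108, -27.244, -26.209, -25.174, -24.138, -23.38, -23.38, -22.345, -19.517, -11.36, -8.892, -8, -5.924, -4.118, -2.546, -0.753, 0.282, 3.111, 3.665, 6.974, 7.529, 8.564, 11.393, 14.221}, y in {-4, 4.005, 5.04, 6.075, 6.075, 7.111, 7.887, 8.423, 10.489, 11.252, 12.287, 13.322, 14.08, 17.962, 18.096, 19.534, 21.327, 22.362, 24.081, 25.191, 26.91, 28.703, 29.055, 29.738, 30.773}
xmin=-31.108, ymin=-4, xmax=14.221, ymax=30.773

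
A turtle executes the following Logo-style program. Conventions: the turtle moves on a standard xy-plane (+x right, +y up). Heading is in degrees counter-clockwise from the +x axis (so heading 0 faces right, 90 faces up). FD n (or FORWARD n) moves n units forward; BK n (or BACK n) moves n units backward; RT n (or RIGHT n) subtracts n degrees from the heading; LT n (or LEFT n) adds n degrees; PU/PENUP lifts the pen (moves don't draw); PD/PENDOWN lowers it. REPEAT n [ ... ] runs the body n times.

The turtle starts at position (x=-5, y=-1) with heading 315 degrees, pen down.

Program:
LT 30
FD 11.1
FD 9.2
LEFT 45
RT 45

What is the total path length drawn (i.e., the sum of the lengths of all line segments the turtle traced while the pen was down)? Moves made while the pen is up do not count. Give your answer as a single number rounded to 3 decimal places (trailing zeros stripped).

Executing turtle program step by step:
Start: pos=(-5,-1), heading=315, pen down
LT 30: heading 315 -> 345
FD 11.1: (-5,-1) -> (5.722,-3.873) [heading=345, draw]
FD 9.2: (5.722,-3.873) -> (14.608,-6.254) [heading=345, draw]
LT 45: heading 345 -> 30
RT 45: heading 30 -> 345
Final: pos=(14.608,-6.254), heading=345, 2 segment(s) drawn

Segment lengths:
  seg 1: (-5,-1) -> (5.722,-3.873), length = 11.1
  seg 2: (5.722,-3.873) -> (14.608,-6.254), length = 9.2
Total = 20.3

Answer: 20.3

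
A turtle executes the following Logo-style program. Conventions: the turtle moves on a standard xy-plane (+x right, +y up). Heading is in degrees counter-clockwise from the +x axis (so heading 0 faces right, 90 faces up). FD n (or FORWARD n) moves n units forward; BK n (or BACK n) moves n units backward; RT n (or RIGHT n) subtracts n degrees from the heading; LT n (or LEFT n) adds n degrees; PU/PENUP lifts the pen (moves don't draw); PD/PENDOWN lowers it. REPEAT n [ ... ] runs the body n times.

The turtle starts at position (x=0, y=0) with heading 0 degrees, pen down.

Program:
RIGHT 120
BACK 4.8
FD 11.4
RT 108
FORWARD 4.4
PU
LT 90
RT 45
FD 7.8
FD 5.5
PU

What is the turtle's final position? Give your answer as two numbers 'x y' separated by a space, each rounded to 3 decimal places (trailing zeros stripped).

Executing turtle program step by step:
Start: pos=(0,0), heading=0, pen down
RT 120: heading 0 -> 240
BK 4.8: (0,0) -> (2.4,4.157) [heading=240, draw]
FD 11.4: (2.4,4.157) -> (-3.3,-5.716) [heading=240, draw]
RT 108: heading 240 -> 132
FD 4.4: (-3.3,-5.716) -> (-6.244,-2.446) [heading=132, draw]
PU: pen up
LT 90: heading 132 -> 222
RT 45: heading 222 -> 177
FD 7.8: (-6.244,-2.446) -> (-14.033,-2.038) [heading=177, move]
FD 5.5: (-14.033,-2.038) -> (-19.526,-1.75) [heading=177, move]
PU: pen up
Final: pos=(-19.526,-1.75), heading=177, 3 segment(s) drawn

Answer: -19.526 -1.75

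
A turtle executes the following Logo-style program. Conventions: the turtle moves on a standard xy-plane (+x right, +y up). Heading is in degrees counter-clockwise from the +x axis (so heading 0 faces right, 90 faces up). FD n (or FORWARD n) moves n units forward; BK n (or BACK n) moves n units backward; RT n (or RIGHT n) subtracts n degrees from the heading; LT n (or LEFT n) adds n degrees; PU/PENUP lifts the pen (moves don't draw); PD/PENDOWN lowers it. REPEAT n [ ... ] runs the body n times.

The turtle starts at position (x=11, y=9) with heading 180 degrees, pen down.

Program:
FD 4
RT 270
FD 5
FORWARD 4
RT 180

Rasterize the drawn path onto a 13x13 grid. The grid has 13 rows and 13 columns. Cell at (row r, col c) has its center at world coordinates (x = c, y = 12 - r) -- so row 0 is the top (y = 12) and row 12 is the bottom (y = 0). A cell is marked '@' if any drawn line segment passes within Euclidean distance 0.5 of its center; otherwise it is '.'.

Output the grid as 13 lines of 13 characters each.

Answer: .............
.............
.............
.......@@@@@.
.......@.....
.......@.....
.......@.....
.......@.....
.......@.....
.......@.....
.......@.....
.......@.....
.......@.....

Derivation:
Segment 0: (11,9) -> (7,9)
Segment 1: (7,9) -> (7,4)
Segment 2: (7,4) -> (7,0)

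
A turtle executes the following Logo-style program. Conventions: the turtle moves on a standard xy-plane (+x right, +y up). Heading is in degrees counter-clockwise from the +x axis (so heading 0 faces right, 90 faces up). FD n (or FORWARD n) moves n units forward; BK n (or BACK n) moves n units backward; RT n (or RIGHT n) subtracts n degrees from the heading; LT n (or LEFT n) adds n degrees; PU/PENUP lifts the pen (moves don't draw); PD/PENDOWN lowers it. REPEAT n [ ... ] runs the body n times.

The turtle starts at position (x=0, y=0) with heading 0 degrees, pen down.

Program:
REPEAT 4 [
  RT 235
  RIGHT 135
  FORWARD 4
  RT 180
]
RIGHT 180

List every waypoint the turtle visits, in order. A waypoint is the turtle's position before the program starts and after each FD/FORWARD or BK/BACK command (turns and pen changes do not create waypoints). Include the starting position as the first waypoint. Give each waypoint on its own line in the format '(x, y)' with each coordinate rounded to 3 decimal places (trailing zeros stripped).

Answer: (0, 0)
(3.939, -0.695)
(0.18, 0.673)
(3.645, -1.327)
(0.58, 1.245)

Derivation:
Executing turtle program step by step:
Start: pos=(0,0), heading=0, pen down
REPEAT 4 [
  -- iteration 1/4 --
  RT 235: heading 0 -> 125
  RT 135: heading 125 -> 350
  FD 4: (0,0) -> (3.939,-0.695) [heading=350, draw]
  RT 180: heading 350 -> 170
  -- iteration 2/4 --
  RT 235: heading 170 -> 295
  RT 135: heading 295 -> 160
  FD 4: (3.939,-0.695) -> (0.18,0.673) [heading=160, draw]
  RT 180: heading 160 -> 340
  -- iteration 3/4 --
  RT 235: heading 340 -> 105
  RT 135: heading 105 -> 330
  FD 4: (0.18,0.673) -> (3.645,-1.327) [heading=330, draw]
  RT 180: heading 330 -> 150
  -- iteration 4/4 --
  RT 235: heading 150 -> 275
  RT 135: heading 275 -> 140
  FD 4: (3.645,-1.327) -> (0.58,1.245) [heading=140, draw]
  RT 180: heading 140 -> 320
]
RT 180: heading 320 -> 140
Final: pos=(0.58,1.245), heading=140, 4 segment(s) drawn
Waypoints (5 total):
(0, 0)
(3.939, -0.695)
(0.18, 0.673)
(3.645, -1.327)
(0.58, 1.245)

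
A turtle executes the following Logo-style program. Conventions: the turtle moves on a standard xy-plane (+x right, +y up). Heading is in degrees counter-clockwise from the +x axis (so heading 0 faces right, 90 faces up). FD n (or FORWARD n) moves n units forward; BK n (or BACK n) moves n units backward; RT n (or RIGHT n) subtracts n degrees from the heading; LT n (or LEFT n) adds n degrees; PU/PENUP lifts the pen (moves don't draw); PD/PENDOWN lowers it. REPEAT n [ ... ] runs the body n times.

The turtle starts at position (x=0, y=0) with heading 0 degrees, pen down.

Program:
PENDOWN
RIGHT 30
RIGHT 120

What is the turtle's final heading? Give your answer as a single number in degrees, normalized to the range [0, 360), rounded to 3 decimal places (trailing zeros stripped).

Executing turtle program step by step:
Start: pos=(0,0), heading=0, pen down
PD: pen down
RT 30: heading 0 -> 330
RT 120: heading 330 -> 210
Final: pos=(0,0), heading=210, 0 segment(s) drawn

Answer: 210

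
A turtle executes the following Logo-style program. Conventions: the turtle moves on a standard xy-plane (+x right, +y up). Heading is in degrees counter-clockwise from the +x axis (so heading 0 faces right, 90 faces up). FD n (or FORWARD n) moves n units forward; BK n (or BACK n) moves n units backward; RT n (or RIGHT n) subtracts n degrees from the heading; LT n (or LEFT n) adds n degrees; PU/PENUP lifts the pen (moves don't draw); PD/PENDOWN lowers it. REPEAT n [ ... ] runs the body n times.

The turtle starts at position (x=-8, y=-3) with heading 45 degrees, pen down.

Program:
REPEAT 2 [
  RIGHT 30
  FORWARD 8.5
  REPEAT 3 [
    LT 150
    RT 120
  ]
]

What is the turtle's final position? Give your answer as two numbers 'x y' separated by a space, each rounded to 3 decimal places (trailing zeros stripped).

Executing turtle program step by step:
Start: pos=(-8,-3), heading=45, pen down
REPEAT 2 [
  -- iteration 1/2 --
  RT 30: heading 45 -> 15
  FD 8.5: (-8,-3) -> (0.21,-0.8) [heading=15, draw]
  REPEAT 3 [
    -- iteration 1/3 --
    LT 150: heading 15 -> 165
    RT 120: heading 165 -> 45
    -- iteration 2/3 --
    LT 150: heading 45 -> 195
    RT 120: heading 195 -> 75
    -- iteration 3/3 --
    LT 150: heading 75 -> 225
    RT 120: heading 225 -> 105
  ]
  -- iteration 2/2 --
  RT 30: heading 105 -> 75
  FD 8.5: (0.21,-0.8) -> (2.41,7.41) [heading=75, draw]
  REPEAT 3 [
    -- iteration 1/3 --
    LT 150: heading 75 -> 225
    RT 120: heading 225 -> 105
    -- iteration 2/3 --
    LT 150: heading 105 -> 255
    RT 120: heading 255 -> 135
    -- iteration 3/3 --
    LT 150: heading 135 -> 285
    RT 120: heading 285 -> 165
  ]
]
Final: pos=(2.41,7.41), heading=165, 2 segment(s) drawn

Answer: 2.41 7.41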